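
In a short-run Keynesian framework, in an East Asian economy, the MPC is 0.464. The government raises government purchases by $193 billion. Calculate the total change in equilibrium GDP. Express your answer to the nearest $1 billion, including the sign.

+$360 billion

Expenditure multiplier = 1/(1 − MPC) = 1/(1 − 0.464) = 1/0.536 ≈ 1.866.
ΔY = k × ΔG = (+$193 billion) / 0.536 ≈ +$360 billion.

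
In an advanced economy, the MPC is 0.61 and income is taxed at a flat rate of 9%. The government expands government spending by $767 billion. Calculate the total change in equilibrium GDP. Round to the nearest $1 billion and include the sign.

+$1,724 billion

Expenditure multiplier = 1/(1 − c(1−t)) = 1/(1 − 0.61×0.91) = 1/0.4449 ≈ 2.248.
ΔY = k × ΔG = (+$767 billion) / 0.4449 ≈ +$1,724 billion.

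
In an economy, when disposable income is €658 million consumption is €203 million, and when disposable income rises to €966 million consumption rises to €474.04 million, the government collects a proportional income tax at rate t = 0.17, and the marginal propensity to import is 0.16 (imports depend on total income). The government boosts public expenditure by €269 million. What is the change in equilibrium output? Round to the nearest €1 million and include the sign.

+€626 million

MPC = ΔC/ΔYd = (474.04 − 203)/(966 − 658) = 271.04/308 = 0.88.
Spending multiplier = 1/(1 − c(1−t) + m) = 1/(1 − 0.88×0.83 + 0.16) = 1/0.4296 ≈ 2.328.
ΔY = k × ΔG = (+€269 million) / 0.4296 ≈ +€626 million.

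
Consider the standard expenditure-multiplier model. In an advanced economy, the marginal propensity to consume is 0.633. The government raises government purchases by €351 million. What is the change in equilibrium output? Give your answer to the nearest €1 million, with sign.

Spending multiplier = 1/(1 − MPC) = 1/(1 − 0.633) = 1/0.367 ≈ 2.725.
ΔY = k × ΔG = (+€351 million) / 0.367 ≈ +€956 million.

+€956 million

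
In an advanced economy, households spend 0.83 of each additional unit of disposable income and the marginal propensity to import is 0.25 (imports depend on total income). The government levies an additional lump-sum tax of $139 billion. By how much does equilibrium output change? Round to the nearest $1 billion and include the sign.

A lump-sum tax change of +$139 billion shifts disposable income by −$139 billion; first-round consumption changes by −c × ΔT = −0.83 × (+$139 billion) = −$115.37 billion.
Expenditure multiplier = 1/(1 − c + m) = 1/(1 − 0.83 + 0.25) = 1/0.42 ≈ 2.381.
The tax multiplier is −c × k ≈ −1.976, so ΔY = k × (−c·ΔT) = (−$115.37 billion) / 0.42 ≈ −$275 billion.

−$275 billion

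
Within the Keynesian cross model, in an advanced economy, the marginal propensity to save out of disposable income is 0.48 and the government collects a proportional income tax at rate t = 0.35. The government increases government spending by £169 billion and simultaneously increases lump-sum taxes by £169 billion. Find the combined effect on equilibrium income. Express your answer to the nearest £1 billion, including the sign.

+£123 billion

MPC = 1 − MPS = 1 − 0.48 = 0.52.
Expenditure multiplier = 1/(1 − c(1−t)) = 1/(1 − 0.52×0.65) = 1/0.662 ≈ 1.511.
ΔG contributes k·ΔG = (+£169 billion) / 0.662 ≈ +£255.3 billion.
ΔT of +£169 billion changes first-round spending by −c·ΔT = −£87.88 billion, contributing k·(−c·ΔT) = (−£87.88 billion) / 0.662 ≈ −£132.7 billion.
Net ΔY = k(ΔG − c·ΔT) = (+£81.12 billion) / 0.662 ≈ +£123 billion.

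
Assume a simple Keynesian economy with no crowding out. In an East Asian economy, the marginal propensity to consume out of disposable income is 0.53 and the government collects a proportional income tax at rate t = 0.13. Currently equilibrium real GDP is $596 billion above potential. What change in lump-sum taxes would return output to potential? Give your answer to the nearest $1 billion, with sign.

+$606 billion

Spending multiplier = 1/(1 − c(1−t)) = 1/(1 − 0.53×0.87) = 1/0.5389 ≈ 1.856.
Tax multiplier = −c·k = −0.53/0.5389 ≈ −0.983. Need ΔY = −$596 billion, so ΔT = ΔY/(−c·k) = −(−$596 billion) × 0.5389 / 0.53 ≈ +$606 billion.
The government should raise lump-sum taxes by $606 billion.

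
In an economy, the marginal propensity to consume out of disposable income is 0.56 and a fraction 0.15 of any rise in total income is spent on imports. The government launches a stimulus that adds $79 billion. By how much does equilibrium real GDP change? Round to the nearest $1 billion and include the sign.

+$134 billion

Government-spending multiplier = 1/(1 − c + m) = 1/(1 − 0.56 + 0.15) = 1/0.59 ≈ 1.695.
ΔY = k × ΔG = (+$79 billion) / 0.59 ≈ +$134 billion.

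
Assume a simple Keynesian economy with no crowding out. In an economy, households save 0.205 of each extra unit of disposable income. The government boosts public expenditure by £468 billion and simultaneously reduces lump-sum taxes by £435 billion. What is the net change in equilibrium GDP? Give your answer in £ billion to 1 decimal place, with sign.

+£3,969.9 billion

MPC = 1 − MPS = 1 − 0.205 = 0.795.
Expenditure multiplier = 1/(1 − MPC) = 1/(1 − 0.795) = 1/0.205 ≈ 4.878.
ΔG contributes k·ΔG = (+£468 billion) / 0.205 ≈ +£2,282.9 billion.
ΔT of −£435 billion changes first-round spending by −c·ΔT = +£345.825 billion, contributing k·(−c·ΔT) = (+£345.825 billion) / 0.205 ≈ +£1,687 billion.
Net ΔY = k(ΔG − c·ΔT) = (+£813.825 billion) / 0.205 ≈ +£3,969.9 billion.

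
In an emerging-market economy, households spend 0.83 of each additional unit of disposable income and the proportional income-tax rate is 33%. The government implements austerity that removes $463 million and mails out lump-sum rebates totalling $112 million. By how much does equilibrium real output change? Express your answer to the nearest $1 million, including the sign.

−$834 million

Expenditure multiplier = 1/(1 − c(1−t)) = 1/(1 − 0.83×0.67) = 1/0.4439 ≈ 2.253.
ΔG contributes k·ΔG = (−$463 million) / 0.4439 ≈ −$1,043 million.
ΔT of −$112 million changes first-round spending by −c·ΔT = +$92.96 million, contributing k·(−c·ΔT) = (+$92.96 million) / 0.4439 ≈ +$209.4 million.
Net ΔY = k(ΔG − c·ΔT) = (−$370.04 million) / 0.4439 ≈ −$834 million.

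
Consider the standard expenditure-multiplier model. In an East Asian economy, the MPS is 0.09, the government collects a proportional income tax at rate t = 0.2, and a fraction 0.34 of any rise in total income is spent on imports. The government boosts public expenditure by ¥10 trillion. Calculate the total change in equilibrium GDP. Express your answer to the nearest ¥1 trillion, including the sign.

+¥16 trillion

MPC = 1 − MPS = 1 − 0.09 = 0.91.
Spending multiplier = 1/(1 − c(1−t) + m) = 1/(1 − 0.91×0.8 + 0.34) = 1/0.612 ≈ 1.634.
ΔY = k × ΔG = (+¥10 trillion) / 0.612 ≈ +¥16 trillion.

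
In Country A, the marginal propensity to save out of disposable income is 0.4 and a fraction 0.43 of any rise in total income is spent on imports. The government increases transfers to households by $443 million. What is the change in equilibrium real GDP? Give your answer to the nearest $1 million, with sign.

+$320 million

MPC = 1 − MPS = 1 − 0.4 = 0.6.
The transfer change shifts disposable income by +$443 million, so first-round consumption changes by c·ΔTR = 0.6 × (+$443 million) = +$265.8 million.
Expenditure multiplier = 1/(1 − c + m) = 1/(1 − 0.6 + 0.43) = 1/0.83 ≈ 1.205.
The transfer multiplier is c × k ≈ 0.723, so ΔY = k × (c·ΔTR) = (+$265.8 million) / 0.83 ≈ +$320 million.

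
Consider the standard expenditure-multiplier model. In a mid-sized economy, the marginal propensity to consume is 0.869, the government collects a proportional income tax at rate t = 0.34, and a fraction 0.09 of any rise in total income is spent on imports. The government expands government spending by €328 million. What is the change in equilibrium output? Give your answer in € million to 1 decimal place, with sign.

+€635.1 million

Spending multiplier = 1/(1 − c(1−t) + m) = 1/(1 − 0.869×0.66 + 0.09) = 1/0.51646 ≈ 1.936.
ΔY = k × ΔG = (+€328 million) / 0.51646 ≈ +€635.1 million.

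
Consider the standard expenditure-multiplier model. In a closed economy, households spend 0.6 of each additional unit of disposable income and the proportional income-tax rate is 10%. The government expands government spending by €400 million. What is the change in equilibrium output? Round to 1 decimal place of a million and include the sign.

Spending multiplier = 1/(1 − c(1−t)) = 1/(1 − 0.6×0.9) = 1/0.46 ≈ 2.174.
ΔY = k × ΔG = (+€400 million) / 0.46 ≈ +€869.6 million.

+€869.6 million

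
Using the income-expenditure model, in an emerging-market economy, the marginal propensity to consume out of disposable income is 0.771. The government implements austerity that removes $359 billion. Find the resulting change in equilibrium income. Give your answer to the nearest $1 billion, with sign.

−$1,568 billion

Spending multiplier = 1/(1 − MPC) = 1/(1 − 0.771) = 1/0.229 ≈ 4.367.
ΔY = k × ΔG = (−$359 billion) / 0.229 ≈ −$1,568 billion.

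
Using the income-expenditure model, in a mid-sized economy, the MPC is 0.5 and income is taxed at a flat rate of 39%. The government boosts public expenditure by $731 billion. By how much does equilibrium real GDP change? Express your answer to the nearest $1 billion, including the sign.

Expenditure multiplier = 1/(1 − c(1−t)) = 1/(1 − 0.5×0.61) = 1/0.695 ≈ 1.439.
ΔY = k × ΔG = (+$731 billion) / 0.695 ≈ +$1,052 billion.

+$1,052 billion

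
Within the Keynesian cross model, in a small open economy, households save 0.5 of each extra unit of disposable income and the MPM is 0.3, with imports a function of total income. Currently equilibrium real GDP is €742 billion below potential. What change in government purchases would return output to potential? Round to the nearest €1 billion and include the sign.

+€594 billion

MPC = 1 − MPS = 1 − 0.5 = 0.5.
Spending multiplier = 1/(1 − c + m) = 1/(1 − 0.5 + 0.3) = 1/0.8 = 1.25.
Need ΔY = +€742 billion, so ΔG = ΔY/k = (+€742 billion) × 0.8 ≈ +€594 billion.
The government should increase government purchases by €594 billion.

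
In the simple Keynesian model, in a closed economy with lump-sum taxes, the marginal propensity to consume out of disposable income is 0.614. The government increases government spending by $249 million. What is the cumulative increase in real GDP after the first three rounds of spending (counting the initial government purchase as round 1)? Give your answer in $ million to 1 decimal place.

$495.8 million

Round 1 adds ΔG = $249 million; each later round is MPC = 0.614 times the previous.
After 3 rounds: 249 + 152.886 + 93.872004 = ΔG·(1 − c^3)/(1 − c) = 249 × (1 − 0.231475544)/0.386 ≈ $495.8 million.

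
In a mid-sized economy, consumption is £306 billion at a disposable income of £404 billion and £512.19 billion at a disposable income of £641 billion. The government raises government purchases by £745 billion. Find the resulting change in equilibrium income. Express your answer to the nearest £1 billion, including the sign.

+£5,731 billion

MPC = ΔC/ΔYd = (512.19 − 306)/(641 − 404) = 206.19/237 = 0.87.
Expenditure multiplier = 1/(1 − MPC) = 1/(1 − 0.87) = 1/0.13 ≈ 7.692.
ΔY = k × ΔG = (+£745 billion) / 0.13 ≈ +£5,731 billion.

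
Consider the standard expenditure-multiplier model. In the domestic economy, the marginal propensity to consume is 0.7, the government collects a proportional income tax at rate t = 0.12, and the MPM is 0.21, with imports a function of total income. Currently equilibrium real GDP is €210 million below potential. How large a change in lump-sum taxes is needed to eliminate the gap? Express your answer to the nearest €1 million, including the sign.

−€178 million

Spending multiplier = 1/(1 − c(1−t) + m) = 1/(1 − 0.7×0.88 + 0.21) = 1/0.594 ≈ 1.684.
Tax multiplier = −c·k = −0.7/0.594 ≈ −1.178. Need ΔY = +€210 million, so ΔT = ΔY/(−c·k) = −(+€210 million) × 0.594 / 0.7 ≈ −€178 million.
The government should cut lump-sum taxes by €178 million.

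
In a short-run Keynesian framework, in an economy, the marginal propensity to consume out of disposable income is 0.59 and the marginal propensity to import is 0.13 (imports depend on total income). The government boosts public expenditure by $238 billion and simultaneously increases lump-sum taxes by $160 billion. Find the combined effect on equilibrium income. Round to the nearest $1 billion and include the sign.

Expenditure multiplier = 1/(1 − c + m) = 1/(1 − 0.59 + 0.13) = 1/0.54 ≈ 1.852.
ΔG contributes k·ΔG = (+$238 billion) / 0.54 ≈ +$440.7 billion.
ΔT of +$160 billion changes first-round spending by −c·ΔT = −$94.4 billion, contributing k·(−c·ΔT) = (−$94.4 billion) / 0.54 ≈ −$174.8 billion.
Net ΔY = k(ΔG − c·ΔT) = (+$143.6 billion) / 0.54 ≈ +$266 billion.

+$266 billion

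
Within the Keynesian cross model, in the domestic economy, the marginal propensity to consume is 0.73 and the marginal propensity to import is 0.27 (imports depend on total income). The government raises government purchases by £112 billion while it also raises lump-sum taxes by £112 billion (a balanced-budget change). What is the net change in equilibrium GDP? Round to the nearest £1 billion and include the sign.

Expenditure multiplier = 1/(1 − c + m) = 1/(1 − 0.73 + 0.27) = 1/0.54 ≈ 1.852.
ΔG contributes k·ΔG = (+£112 billion) / 0.54 ≈ +£207.4 billion.
ΔT of +£112 billion changes first-round spending by −c·ΔT = −£81.76 billion, contributing k·(−c·ΔT) = (−£81.76 billion) / 0.54 ≈ −£151.4 billion.
Net ΔY = k(ΔG − c·ΔT) = (+£30.24 billion) / 0.54 = +£56 billion.

+£56 billion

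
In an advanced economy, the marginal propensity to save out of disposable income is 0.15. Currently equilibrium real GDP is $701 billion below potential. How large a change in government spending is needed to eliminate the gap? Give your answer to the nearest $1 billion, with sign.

MPC = 1 − MPS = 1 − 0.15 = 0.85.
Spending multiplier = 1/(1 − MPC) = 1/(1 − 0.85) = 1/0.15 ≈ 6.667.
Need ΔY = +$701 billion, so ΔG = ΔY/k = (+$701 billion) × 0.15 ≈ +$105 billion.
The government should increase government spending by $105 billion.

+$105 billion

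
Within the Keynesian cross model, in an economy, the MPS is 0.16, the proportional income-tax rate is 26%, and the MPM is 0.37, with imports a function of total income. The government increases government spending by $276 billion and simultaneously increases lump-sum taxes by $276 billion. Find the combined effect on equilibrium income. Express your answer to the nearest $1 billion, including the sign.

MPC = 1 − MPS = 1 − 0.16 = 0.84.
Expenditure multiplier = 1/(1 − c(1−t) + m) = 1/(1 − 0.84×0.74 + 0.37) = 1/0.7484 ≈ 1.336.
ΔG contributes k·ΔG = (+$276 billion) / 0.7484 ≈ +$368.8 billion.
ΔT of +$276 billion changes first-round spending by −c·ΔT = −$231.84 billion, contributing k·(−c·ΔT) = (−$231.84 billion) / 0.7484 ≈ −$309.8 billion.
Net ΔY = k(ΔG − c·ΔT) = (+$44.16 billion) / 0.7484 ≈ +$59 billion.

+$59 billion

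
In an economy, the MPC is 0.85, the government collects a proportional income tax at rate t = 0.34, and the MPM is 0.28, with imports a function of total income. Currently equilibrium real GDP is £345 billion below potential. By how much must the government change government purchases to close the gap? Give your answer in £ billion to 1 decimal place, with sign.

Spending multiplier = 1/(1 − c(1−t) + m) = 1/(1 − 0.85×0.66 + 0.28) = 1/0.719 ≈ 1.391.
Need ΔY = +£345 billion, so ΔG = ΔY/k = (+£345 billion) × 0.719 ≈ +£248.1 billion.
The government should increase government purchases by £248.1 billion.

+£248.1 billion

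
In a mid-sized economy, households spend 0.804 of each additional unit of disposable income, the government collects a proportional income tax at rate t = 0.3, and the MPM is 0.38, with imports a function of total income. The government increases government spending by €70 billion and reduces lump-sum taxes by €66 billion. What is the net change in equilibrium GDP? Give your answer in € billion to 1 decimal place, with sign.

+€150.6 billion

Expenditure multiplier = 1/(1 − c(1−t) + m) = 1/(1 − 0.804×0.7 + 0.38) = 1/0.8172 ≈ 1.224.
ΔG contributes k·ΔG = (+€70 billion) / 0.8172 ≈ +€85.7 billion.
ΔT of −€66 billion changes first-round spending by −c·ΔT = +€53.064 billion, contributing k·(−c·ΔT) = (+€53.064 billion) / 0.8172 ≈ +€64.9 billion.
Net ΔY = k(ΔG − c·ΔT) = (+€123.064 billion) / 0.8172 ≈ +€150.6 billion.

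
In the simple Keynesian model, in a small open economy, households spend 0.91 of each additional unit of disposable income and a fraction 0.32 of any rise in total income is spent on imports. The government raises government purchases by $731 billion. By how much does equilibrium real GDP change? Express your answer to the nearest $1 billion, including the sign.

Expenditure multiplier = 1/(1 − c + m) = 1/(1 − 0.91 + 0.32) = 1/0.41 ≈ 2.439.
ΔY = k × ΔG = (+$731 billion) / 0.41 ≈ +$1,783 billion.

+$1,783 billion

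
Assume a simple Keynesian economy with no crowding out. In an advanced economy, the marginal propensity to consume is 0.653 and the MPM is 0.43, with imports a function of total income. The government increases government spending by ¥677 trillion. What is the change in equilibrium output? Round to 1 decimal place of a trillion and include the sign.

Spending multiplier = 1/(1 − c + m) = 1/(1 − 0.653 + 0.43) = 1/0.777 ≈ 1.287.
ΔY = k × ΔG = (+¥677 trillion) / 0.777 ≈ +¥871.3 trillion.

+¥871.3 trillion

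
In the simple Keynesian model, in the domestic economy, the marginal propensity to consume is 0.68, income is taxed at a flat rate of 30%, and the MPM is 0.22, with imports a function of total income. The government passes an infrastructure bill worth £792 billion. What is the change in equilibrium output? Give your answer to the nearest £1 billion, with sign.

+£1,065 billion

Expenditure multiplier = 1/(1 − c(1−t) + m) = 1/(1 − 0.68×0.7 + 0.22) = 1/0.744 ≈ 1.344.
ΔY = k × ΔG = (+£792 billion) / 0.744 ≈ +£1,065 billion.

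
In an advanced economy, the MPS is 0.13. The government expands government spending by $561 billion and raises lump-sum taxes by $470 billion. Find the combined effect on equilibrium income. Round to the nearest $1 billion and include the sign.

+$1,170 billion

MPC = 1 − MPS = 1 − 0.13 = 0.87.
Expenditure multiplier = 1/(1 − MPC) = 1/(1 − 0.87) = 1/0.13 ≈ 7.692.
ΔG contributes k·ΔG = (+$561 billion) / 0.13 ≈ +$4,315.4 billion.
ΔT of +$470 billion changes first-round spending by −c·ΔT = −$408.9 billion, contributing k·(−c·ΔT) = (−$408.9 billion) / 0.13 ≈ −$3,145.4 billion.
Net ΔY = k(ΔG − c·ΔT) = (+$152.1 billion) / 0.13 = +$1,170 billion.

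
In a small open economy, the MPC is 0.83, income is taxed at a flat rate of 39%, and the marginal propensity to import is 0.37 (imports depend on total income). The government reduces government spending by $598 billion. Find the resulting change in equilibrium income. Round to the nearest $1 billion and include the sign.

Expenditure multiplier = 1/(1 − c(1−t) + m) = 1/(1 − 0.83×0.61 + 0.37) = 1/0.8637 ≈ 1.158.
ΔY = k × ΔG = (−$598 billion) / 0.8637 ≈ −$692 billion.

−$692 billion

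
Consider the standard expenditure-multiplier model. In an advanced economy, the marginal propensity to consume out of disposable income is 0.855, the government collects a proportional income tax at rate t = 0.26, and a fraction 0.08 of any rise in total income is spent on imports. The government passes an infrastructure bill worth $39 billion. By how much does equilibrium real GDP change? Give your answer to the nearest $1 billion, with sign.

Spending multiplier = 1/(1 − c(1−t) + m) = 1/(1 − 0.855×0.74 + 0.08) = 1/0.4473 ≈ 2.236.
ΔY = k × ΔG = (+$39 billion) / 0.4473 ≈ +$87 billion.

+$87 billion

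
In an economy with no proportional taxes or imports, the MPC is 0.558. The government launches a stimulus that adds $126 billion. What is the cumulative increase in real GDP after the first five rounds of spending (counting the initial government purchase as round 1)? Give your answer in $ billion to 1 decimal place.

Round 1 adds ΔG = $126 billion; each later round is MPC = 0.558 times the previous.
After 5 rounds: 126 + 70.308 + 39.231864 + 21.891380112 + 12.215390102496 = ΔG·(1 − c^5)/(1 − c) = 126 × (1 − 0.054096727596768)/0.442 ≈ $269.6 billion.

$269.6 billion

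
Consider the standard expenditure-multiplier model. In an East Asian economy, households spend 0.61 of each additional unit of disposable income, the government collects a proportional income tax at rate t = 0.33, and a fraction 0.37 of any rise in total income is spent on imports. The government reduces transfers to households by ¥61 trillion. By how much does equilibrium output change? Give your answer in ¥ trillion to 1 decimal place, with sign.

−¥38.7 trillion

The transfer change shifts disposable income by −¥61 trillion, so first-round consumption changes by c·ΔTR = 0.61 × (−¥61 trillion) = −¥37.21 trillion.
Expenditure multiplier = 1/(1 − c(1−t) + m) = 1/(1 − 0.61×0.67 + 0.37) = 1/0.9613 ≈ 1.04.
The transfer multiplier is c × k ≈ 0.635, so ΔY = k × (c·ΔTR) = (−¥37.21 trillion) / 0.9613 ≈ −¥38.7 trillion.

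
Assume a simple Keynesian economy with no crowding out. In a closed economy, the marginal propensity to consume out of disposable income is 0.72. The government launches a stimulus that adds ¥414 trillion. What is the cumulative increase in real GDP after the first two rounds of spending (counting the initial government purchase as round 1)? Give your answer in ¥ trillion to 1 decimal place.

¥712.1 trillion

Round 1 adds ΔG = ¥414 trillion; each later round is MPC = 0.72 times the previous.
After 2 rounds: 414 + 298.08 = ΔG·(1 − c^2)/(1 − c) = 414 × (1 − 0.5184)/0.28 ≈ ¥712.1 trillion.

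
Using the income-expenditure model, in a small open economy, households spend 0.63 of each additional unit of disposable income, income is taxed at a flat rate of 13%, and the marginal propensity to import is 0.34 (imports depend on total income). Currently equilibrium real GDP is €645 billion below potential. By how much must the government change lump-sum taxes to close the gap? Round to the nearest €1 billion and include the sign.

Spending multiplier = 1/(1 − c(1−t) + m) = 1/(1 − 0.63×0.87 + 0.34) = 1/0.7919 ≈ 1.263.
Tax multiplier = −c·k = −0.63/0.7919 ≈ −0.796. Need ΔY = +€645 billion, so ΔT = ΔY/(−c·k) = −(+€645 billion) × 0.7919 / 0.63 ≈ −€811 billion.
The government should cut lump-sum taxes by €811 billion.

−€811 billion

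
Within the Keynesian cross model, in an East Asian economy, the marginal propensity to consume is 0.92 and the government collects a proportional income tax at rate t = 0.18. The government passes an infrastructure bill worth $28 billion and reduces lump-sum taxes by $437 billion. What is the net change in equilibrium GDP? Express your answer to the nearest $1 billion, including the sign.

Expenditure multiplier = 1/(1 − c(1−t)) = 1/(1 − 0.92×0.82) = 1/0.2456 ≈ 4.072.
ΔG contributes k·ΔG = (+$28 billion) / 0.2456 ≈ +$114 billion.
ΔT of −$437 billion changes first-round spending by −c·ΔT = +$402.04 billion, contributing k·(−c·ΔT) = (+$402.04 billion) / 0.2456 ≈ +$1,637 billion.
Net ΔY = k(ΔG − c·ΔT) = (+$430.04 billion) / 0.2456 ≈ +$1,751 billion.

+$1,751 billion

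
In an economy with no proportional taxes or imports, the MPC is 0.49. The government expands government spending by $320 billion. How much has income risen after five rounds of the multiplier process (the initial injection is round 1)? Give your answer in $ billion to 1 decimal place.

$609.7 billion

Round 1 adds ΔG = $320 billion; each later round is MPC = 0.49 times the previous.
After 5 rounds: 320 + 156.8 + 76.832 + 37.64768 + 18.4473632 = ΔG·(1 − c^5)/(1 − c) = 320 × (1 − 0.0282475249)/0.51 ≈ $609.7 billion.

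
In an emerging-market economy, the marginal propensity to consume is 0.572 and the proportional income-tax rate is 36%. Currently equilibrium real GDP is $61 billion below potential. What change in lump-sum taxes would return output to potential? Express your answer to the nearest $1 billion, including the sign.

Spending multiplier = 1/(1 − c(1−t)) = 1/(1 − 0.572×0.64) = 1/0.63392 ≈ 1.577.
Tax multiplier = −c·k = −0.572/0.63392 ≈ −0.902. Need ΔY = +$61 billion, so ΔT = ΔY/(−c·k) = −(+$61 billion) × 0.63392 / 0.572 ≈ −$68 billion.
The government should cut lump-sum taxes by $68 billion.

−$68 billion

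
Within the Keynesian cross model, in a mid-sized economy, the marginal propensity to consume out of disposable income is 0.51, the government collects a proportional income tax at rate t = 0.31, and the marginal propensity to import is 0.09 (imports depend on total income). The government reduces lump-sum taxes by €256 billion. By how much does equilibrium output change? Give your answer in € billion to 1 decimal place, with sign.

+€176.9 billion

A lump-sum tax change of −€256 billion shifts disposable income by +€256 billion; first-round consumption changes by −c × ΔT = −0.51 × (−€256 billion) = +€130.56 billion.
Expenditure multiplier = 1/(1 − c(1−t) + m) = 1/(1 − 0.51×0.69 + 0.09) = 1/0.7381 ≈ 1.355.
The tax multiplier is −c × k ≈ −0.691, so ΔY = k × (−c·ΔT) = (+€130.56 billion) / 0.7381 ≈ +€176.9 billion.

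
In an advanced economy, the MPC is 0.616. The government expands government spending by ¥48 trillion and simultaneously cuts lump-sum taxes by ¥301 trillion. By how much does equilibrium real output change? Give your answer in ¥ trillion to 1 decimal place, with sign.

Expenditure multiplier = 1/(1 − MPC) = 1/(1 − 0.616) = 1/0.384 ≈ 2.604.
ΔG contributes k·ΔG = (+¥48 trillion) / 0.384 = +¥125 trillion.
ΔT of −¥301 trillion changes first-round spending by −c·ΔT = +¥185.416 trillion, contributing k·(−c·ΔT) = (+¥185.416 trillion) / 0.384 ≈ +¥482.9 trillion.
Net ΔY = k(ΔG − c·ΔT) = (+¥233.416 trillion) / 0.384 ≈ +¥607.9 trillion.

+¥607.9 trillion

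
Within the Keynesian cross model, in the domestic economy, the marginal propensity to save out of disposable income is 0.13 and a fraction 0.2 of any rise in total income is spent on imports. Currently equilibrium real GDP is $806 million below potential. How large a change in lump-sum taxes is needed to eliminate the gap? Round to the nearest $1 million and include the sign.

−$306 million

MPC = 1 − MPS = 1 − 0.13 = 0.87.
Spending multiplier = 1/(1 − c + m) = 1/(1 − 0.87 + 0.2) = 1/0.33 ≈ 3.03.
Tax multiplier = −c·k = −0.87/0.33 ≈ −2.636. Need ΔY = +$806 million, so ΔT = ΔY/(−c·k) = −(+$806 million) × 0.33 / 0.87 ≈ −$306 million.
The government should cut lump-sum taxes by $306 million.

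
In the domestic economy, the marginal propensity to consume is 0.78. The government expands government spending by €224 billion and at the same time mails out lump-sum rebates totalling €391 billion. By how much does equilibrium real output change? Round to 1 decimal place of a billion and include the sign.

+€2,404.5 billion

Expenditure multiplier = 1/(1 − MPC) = 1/(1 − 0.78) = 1/0.22 ≈ 4.545.
ΔG contributes k·ΔG = (+€224 billion) / 0.22 ≈ +€1,018.2 billion.
ΔT of −€391 billion changes first-round spending by −c·ΔT = +€304.98 billion, contributing k·(−c·ΔT) = (+€304.98 billion) / 0.22 ≈ +€1,386.3 billion.
Net ΔY = k(ΔG − c·ΔT) = (+€528.98 billion) / 0.22 ≈ +€2,404.5 billion.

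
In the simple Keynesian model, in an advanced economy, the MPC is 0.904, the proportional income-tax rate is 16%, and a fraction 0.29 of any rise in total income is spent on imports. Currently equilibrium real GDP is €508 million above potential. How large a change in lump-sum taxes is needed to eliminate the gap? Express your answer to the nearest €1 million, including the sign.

+€298 million

Spending multiplier = 1/(1 − c(1−t) + m) = 1/(1 − 0.904×0.84 + 0.29) = 1/0.53064 ≈ 1.885.
Tax multiplier = −c·k = −0.904/0.53064 ≈ −1.704. Need ΔY = −€508 million, so ΔT = ΔY/(−c·k) = −(−€508 million) × 0.53064 / 0.904 ≈ +€298 million.
The government should raise lump-sum taxes by €298 million.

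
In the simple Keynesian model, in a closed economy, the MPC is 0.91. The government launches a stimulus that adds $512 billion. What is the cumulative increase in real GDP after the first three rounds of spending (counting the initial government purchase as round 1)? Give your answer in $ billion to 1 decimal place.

Round 1 adds ΔG = $512 billion; each later round is MPC = 0.91 times the previous.
After 3 rounds: 512 + 465.92 + 423.9872 = ΔG·(1 − c^3)/(1 − c) = 512 × (1 − 0.753571)/0.09 ≈ $1,401.9 billion.

$1,401.9 billion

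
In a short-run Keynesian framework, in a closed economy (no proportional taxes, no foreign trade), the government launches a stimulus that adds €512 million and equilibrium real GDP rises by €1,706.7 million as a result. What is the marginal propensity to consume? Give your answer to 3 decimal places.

Implied spending multiplier k = ΔY/ΔG = 1,706.7/512 ≈ 3.3334.
Since k = 1/(1 − MPC), MPC = 1 − 1/k = 1 − ΔG/ΔY = 1 − 512/1,706.7 ≈ 0.700.

0.700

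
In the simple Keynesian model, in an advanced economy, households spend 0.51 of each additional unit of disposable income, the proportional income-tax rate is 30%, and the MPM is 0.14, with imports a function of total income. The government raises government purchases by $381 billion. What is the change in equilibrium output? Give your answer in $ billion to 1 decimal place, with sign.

Spending multiplier = 1/(1 − c(1−t) + m) = 1/(1 − 0.51×0.7 + 0.14) = 1/0.783 ≈ 1.277.
ΔY = k × ΔG = (+$381 billion) / 0.783 ≈ +$486.6 billion.

+$486.6 billion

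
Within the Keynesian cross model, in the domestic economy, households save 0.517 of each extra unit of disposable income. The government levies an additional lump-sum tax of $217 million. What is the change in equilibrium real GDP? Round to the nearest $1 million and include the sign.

−$203 million

MPC = 1 − MPS = 1 − 0.517 = 0.483.
A lump-sum tax change of +$217 million shifts disposable income by −$217 million; first-round consumption changes by −c × ΔT = −0.483 × (+$217 million) = −$104.811 million.
Expenditure multiplier = 1/(1 − MPC) = 1/(1 − 0.483) = 1/0.517 ≈ 1.934.
The tax multiplier is −c × k ≈ −0.934, so ΔY = k × (−c·ΔT) = (−$104.811 million) / 0.517 ≈ −$203 million.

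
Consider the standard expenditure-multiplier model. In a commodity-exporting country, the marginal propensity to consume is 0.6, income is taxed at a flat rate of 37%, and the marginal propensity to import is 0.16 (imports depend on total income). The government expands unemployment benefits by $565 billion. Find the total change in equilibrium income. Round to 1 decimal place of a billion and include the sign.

The transfer change shifts disposable income by +$565 billion, so first-round consumption changes by c·ΔTR = 0.6 × (+$565 billion) = +$339 billion.
Expenditure multiplier = 1/(1 − c(1−t) + m) = 1/(1 − 0.6×0.63 + 0.16) = 1/0.782 ≈ 1.279.
The transfer multiplier is c × k ≈ 0.767, so ΔY = k × (c·ΔTR) = (+$339 billion) / 0.782 ≈ +$433.5 billion.

+$433.5 billion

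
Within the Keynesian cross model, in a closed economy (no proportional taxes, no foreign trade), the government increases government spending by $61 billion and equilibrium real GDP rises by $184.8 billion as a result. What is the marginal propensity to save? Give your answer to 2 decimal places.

Implied spending multiplier k = ΔY/ΔG = 184.8/61 ≈ 3.0295.
Since k = 1/(1 − MPC), MPC = 1 − 1/k = 1 − ΔG/ΔY = 1 − 61/184.8 ≈ 0.67.
MPS = 1 − MPC = 0.33.

0.33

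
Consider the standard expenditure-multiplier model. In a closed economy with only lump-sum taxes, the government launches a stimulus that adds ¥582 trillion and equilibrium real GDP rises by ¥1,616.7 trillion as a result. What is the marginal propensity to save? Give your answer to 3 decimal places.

0.360

Implied spending multiplier k = ΔY/ΔG = 1,616.7/582 ≈ 2.7778.
Since k = 1/(1 − MPC), MPC = 1 − 1/k = 1 − ΔG/ΔY = 1 − 582/1,616.7 ≈ 0.640.
MPS = 1 − MPC = 0.360.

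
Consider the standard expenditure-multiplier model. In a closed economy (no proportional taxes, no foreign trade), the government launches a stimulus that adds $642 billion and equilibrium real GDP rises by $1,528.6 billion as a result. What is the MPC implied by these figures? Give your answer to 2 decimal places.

0.58

Implied spending multiplier k = ΔY/ΔG = 1,528.6/642 ≈ 2.381.
Since k = 1/(1 − MPC), MPC = 1 − 1/k = 1 − ΔG/ΔY = 1 − 642/1,528.6 ≈ 0.58.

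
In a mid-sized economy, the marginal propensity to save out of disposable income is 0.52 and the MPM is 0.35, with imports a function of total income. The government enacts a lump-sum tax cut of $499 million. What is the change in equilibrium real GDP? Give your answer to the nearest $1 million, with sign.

+$275 million

MPC = 1 − MPS = 1 − 0.52 = 0.48.
A lump-sum tax change of −$499 million shifts disposable income by +$499 million; first-round consumption changes by −c × ΔT = −0.48 × (−$499 million) = +$239.52 million.
Expenditure multiplier = 1/(1 − c + m) = 1/(1 − 0.48 + 0.35) = 1/0.87 ≈ 1.149.
The tax multiplier is −c × k ≈ −0.552, so ΔY = k × (−c·ΔT) = (+$239.52 million) / 0.87 ≈ +$275 million.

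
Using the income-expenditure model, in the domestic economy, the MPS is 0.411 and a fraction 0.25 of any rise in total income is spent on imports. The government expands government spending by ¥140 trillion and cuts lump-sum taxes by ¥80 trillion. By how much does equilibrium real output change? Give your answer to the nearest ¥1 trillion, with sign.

+¥283 trillion

MPC = 1 − MPS = 1 − 0.411 = 0.589.
Expenditure multiplier = 1/(1 − c + m) = 1/(1 − 0.589 + 0.25) = 1/0.661 ≈ 1.513.
ΔG contributes k·ΔG = (+¥140 trillion) / 0.661 ≈ +¥211.8 trillion.
ΔT of −¥80 trillion changes first-round spending by −c·ΔT = +¥47.12 trillion, contributing k·(−c·ΔT) = (+¥47.12 trillion) / 0.661 ≈ +¥71.3 trillion.
Net ΔY = k(ΔG − c·ΔT) = (+¥187.12 trillion) / 0.661 ≈ +¥283 trillion.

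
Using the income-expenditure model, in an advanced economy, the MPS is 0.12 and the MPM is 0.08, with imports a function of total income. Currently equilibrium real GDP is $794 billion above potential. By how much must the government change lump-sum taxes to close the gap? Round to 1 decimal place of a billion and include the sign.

MPC = 1 − MPS = 1 − 0.12 = 0.88.
Spending multiplier = 1/(1 − c + m) = 1/(1 − 0.88 + 0.08) = 1/0.2 = 5.
Tax multiplier = −c·k = −0.88/0.2 = −4.4. Need ΔY = −$794 billion, so ΔT = ΔY/(−c·k) = −(−$794 billion) × 0.2 / 0.88 ≈ +$180.5 billion.
The government should raise lump-sum taxes by $180.5 billion.

+$180.5 billion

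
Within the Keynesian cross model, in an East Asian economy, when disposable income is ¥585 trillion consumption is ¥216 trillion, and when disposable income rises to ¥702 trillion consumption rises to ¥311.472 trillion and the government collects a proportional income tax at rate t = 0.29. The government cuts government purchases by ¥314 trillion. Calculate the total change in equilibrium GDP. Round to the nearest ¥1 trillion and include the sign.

−¥746 trillion

MPC = ΔC/ΔYd = (311.472 − 216)/(702 − 585) = 95.472/117 = 0.816.
Expenditure multiplier = 1/(1 − c(1−t)) = 1/(1 − 0.816×0.71) = 1/0.42064 ≈ 2.377.
ΔY = k × ΔG = (−¥314 trillion) / 0.42064 ≈ −¥746 trillion.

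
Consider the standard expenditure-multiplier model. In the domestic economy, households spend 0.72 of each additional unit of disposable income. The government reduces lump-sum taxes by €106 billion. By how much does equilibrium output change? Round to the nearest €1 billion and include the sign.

+€273 billion

A lump-sum tax change of −€106 billion shifts disposable income by +€106 billion; first-round consumption changes by −c × ΔT = −0.72 × (−€106 billion) = +€76.32 billion.
Expenditure multiplier = 1/(1 − MPC) = 1/(1 − 0.72) = 1/0.28 ≈ 3.571.
The tax multiplier is −c × k ≈ −2.571, so ΔY = k × (−c·ΔT) = (+€76.32 billion) / 0.28 ≈ +€273 billion.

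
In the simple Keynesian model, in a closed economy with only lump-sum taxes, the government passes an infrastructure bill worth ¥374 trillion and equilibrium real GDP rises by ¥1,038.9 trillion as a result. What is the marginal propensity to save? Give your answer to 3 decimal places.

0.360

Implied spending multiplier k = ΔY/ΔG = 1,038.9/374 ≈ 2.7778.
Since k = 1/(1 − MPC), MPC = 1 − 1/k = 1 − ΔG/ΔY = 1 − 374/1,038.9 ≈ 0.640.
MPS = 1 − MPC = 0.360.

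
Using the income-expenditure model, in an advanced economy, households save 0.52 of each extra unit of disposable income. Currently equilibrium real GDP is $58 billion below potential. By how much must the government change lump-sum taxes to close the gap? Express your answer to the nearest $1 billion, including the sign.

MPC = 1 − MPS = 1 − 0.52 = 0.48.
Spending multiplier = 1/(1 − MPC) = 1/(1 − 0.48) = 1/0.52 ≈ 1.923.
Tax multiplier = −c·k = −0.48/0.52 ≈ −0.923. Need ΔY = +$58 billion, so ΔT = ΔY/(−c·k) = −(+$58 billion) × 0.52 / 0.48 ≈ −$63 billion.
The government should cut lump-sum taxes by $63 billion.

−$63 billion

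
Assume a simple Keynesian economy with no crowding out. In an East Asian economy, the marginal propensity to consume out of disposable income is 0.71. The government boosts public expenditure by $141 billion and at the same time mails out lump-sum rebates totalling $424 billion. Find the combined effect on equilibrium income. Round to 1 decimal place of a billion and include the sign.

+$1,524.3 billion

Expenditure multiplier = 1/(1 − MPC) = 1/(1 − 0.71) = 1/0.29 ≈ 3.448.
ΔG contributes k·ΔG = (+$141 billion) / 0.29 ≈ +$486.2 billion.
ΔT of −$424 billion changes first-round spending by −c·ΔT = +$301.04 billion, contributing k·(−c·ΔT) = (+$301.04 billion) / 0.29 ≈ +$1,038.1 billion.
Net ΔY = k(ΔG − c·ΔT) = (+$442.04 billion) / 0.29 ≈ +$1,524.3 billion.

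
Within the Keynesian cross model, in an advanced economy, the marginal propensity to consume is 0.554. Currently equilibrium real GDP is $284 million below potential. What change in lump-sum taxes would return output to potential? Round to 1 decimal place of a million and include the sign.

Spending multiplier = 1/(1 − MPC) = 1/(1 − 0.554) = 1/0.446 ≈ 2.242.
Tax multiplier = −c·k = −0.554/0.446 ≈ −1.242. Need ΔY = +$284 million, so ΔT = ΔY/(−c·k) = −(+$284 million) × 0.446 / 0.554 ≈ −$228.6 million.
The government should cut lump-sum taxes by $228.6 million.

−$228.6 million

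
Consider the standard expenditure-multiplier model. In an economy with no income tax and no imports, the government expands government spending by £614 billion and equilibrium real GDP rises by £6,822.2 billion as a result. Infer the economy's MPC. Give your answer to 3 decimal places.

0.910

Implied spending multiplier k = ΔY/ΔG = 6,822.2/614 ≈ 11.1111.
Since k = 1/(1 − MPC), MPC = 1 − 1/k = 1 − ΔG/ΔY = 1 − 614/6,822.2 ≈ 0.910.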